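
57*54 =3078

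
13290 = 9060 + 4230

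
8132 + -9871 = - 1739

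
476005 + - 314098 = 161907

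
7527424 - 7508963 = 18461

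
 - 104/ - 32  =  13/4 = 3.25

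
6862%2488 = 1886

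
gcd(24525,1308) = 327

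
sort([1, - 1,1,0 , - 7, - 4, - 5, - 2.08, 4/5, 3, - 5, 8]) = [ - 7, - 5, - 5,-4, - 2.08, - 1,  0,4/5, 1, 1, 3, 8 ]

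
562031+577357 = 1139388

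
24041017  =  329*73073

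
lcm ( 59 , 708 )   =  708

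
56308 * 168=9459744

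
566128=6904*82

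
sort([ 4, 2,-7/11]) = [ - 7/11, 2 , 4 ]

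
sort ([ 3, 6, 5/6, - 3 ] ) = [-3,5/6,3,6 ]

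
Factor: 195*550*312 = 2^4*3^2*5^3* 11^1 *13^2 = 33462000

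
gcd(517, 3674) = 11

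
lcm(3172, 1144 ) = 69784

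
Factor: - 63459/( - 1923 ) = 33= 3^1*11^1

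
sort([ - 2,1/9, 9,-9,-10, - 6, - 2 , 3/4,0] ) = [-10, - 9,-6,-2,-2, 0,1/9,3/4,9]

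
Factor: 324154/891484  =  2^( - 1 )* 11^( - 1 ) * 61^1*2657^1 *20261^( - 1) = 162077/445742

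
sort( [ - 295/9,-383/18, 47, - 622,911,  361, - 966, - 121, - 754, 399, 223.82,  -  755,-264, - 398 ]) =[-966,-755, - 754, - 622 ,-398, - 264 , - 121, - 295/9, - 383/18, 47,223.82, 361,399, 911] 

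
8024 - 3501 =4523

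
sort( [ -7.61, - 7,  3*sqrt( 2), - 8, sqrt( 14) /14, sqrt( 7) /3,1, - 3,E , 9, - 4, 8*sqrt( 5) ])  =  [ - 8, - 7.61,-7, - 4, - 3 , sqrt (14)/14,sqrt(7) /3,1,E, 3* sqrt( 2), 9,8*sqrt(5)] 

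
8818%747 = 601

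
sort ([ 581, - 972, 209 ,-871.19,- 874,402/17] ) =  [ - 972, - 874, - 871.19,402/17,209,581]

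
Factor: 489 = 3^1*163^1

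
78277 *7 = 547939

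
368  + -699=-331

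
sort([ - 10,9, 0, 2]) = [ - 10, 0, 2,9]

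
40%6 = 4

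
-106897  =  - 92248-14649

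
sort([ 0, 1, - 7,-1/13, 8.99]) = [ - 7, - 1/13, 0, 1,  8.99]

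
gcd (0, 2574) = 2574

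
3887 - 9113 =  - 5226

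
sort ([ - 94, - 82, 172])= [ - 94,- 82, 172] 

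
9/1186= 9/1186 = 0.01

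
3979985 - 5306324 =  - 1326339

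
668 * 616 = 411488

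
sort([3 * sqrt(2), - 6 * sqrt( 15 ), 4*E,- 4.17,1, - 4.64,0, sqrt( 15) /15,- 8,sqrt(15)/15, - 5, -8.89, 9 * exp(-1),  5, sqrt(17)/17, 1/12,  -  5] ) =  [ - 6*sqrt(15), - 8.89, - 8, - 5, - 5, - 4.64, - 4.17, 0, 1/12, sqrt( 17) /17,sqrt(15)/15, sqrt( 15)/15, 1, 9*exp (-1 ) , 3 * sqrt(2), 5, 4 *E]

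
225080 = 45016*5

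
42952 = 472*91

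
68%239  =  68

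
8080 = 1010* 8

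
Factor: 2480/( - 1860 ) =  - 4/3 = - 2^2*3^ (  -  1 )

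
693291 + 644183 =1337474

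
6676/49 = 136 +12/49= 136.24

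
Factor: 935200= 2^5*5^2*7^1*167^1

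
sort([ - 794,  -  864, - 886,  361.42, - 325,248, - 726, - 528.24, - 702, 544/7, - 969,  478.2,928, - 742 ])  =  [ - 969, - 886,-864, - 794, - 742, - 726, - 702  , - 528.24, - 325,544/7,248,361.42,478.2,  928]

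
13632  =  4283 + 9349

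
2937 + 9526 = 12463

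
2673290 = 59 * 45310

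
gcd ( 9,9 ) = 9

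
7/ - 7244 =- 1+7237/7244=- 0.00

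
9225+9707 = 18932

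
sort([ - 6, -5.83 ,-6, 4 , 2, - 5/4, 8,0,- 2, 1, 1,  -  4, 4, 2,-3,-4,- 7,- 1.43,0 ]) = [ - 7,-6,-6, - 5.83,  -  4,  -  4,-3, - 2,-1.43, - 5/4 , 0,0,1 , 1,2, 2,  4,  4,8 ] 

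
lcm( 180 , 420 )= 1260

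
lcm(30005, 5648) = 480080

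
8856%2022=768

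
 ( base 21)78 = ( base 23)6h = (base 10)155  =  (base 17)92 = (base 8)233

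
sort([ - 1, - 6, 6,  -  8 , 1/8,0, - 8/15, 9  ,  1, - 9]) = [ - 9, - 8, - 6, - 1, -8/15, 0, 1/8, 1, 6,9] 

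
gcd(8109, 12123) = 9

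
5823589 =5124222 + 699367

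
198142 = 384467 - 186325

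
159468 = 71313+88155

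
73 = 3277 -3204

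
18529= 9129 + 9400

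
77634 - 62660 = 14974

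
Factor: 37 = 37^1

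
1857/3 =619 = 619.00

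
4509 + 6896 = 11405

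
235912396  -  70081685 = 165830711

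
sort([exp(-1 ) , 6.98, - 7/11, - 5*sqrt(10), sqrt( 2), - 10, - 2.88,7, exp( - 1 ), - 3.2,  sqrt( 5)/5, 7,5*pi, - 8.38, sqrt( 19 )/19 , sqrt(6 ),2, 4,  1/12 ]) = [  -  5*sqrt( 10), - 10, - 8.38 , -3.2, - 2.88, - 7/11, 1/12,sqrt(19) /19, exp( - 1 ),exp( - 1), sqrt( 5 )/5,  sqrt( 2 ), 2,sqrt( 6 ),4, 6.98, 7,7 , 5*pi]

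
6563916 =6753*972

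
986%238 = 34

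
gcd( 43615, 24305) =5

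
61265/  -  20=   - 12253/4 =- 3063.25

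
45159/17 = 45159/17=2656.41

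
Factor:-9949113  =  - 3^2*1105457^1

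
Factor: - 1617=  - 3^1*7^2 *11^1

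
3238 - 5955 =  - 2717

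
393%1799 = 393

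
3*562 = 1686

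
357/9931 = 357/9931=0.04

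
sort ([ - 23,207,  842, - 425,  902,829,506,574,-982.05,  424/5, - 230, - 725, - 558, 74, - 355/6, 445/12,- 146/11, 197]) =[-982.05,-725, - 558,  -  425, - 230, - 355/6, - 23, - 146/11, 445/12,74, 424/5,197,207, 506, 574, 829,842,902]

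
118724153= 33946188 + 84777965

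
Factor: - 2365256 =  - 2^3 * 173^1*1709^1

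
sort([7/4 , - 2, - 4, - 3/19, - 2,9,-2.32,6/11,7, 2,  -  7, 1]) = [ - 7,-4, -2.32,-2, - 2, - 3/19, 6/11,1, 7/4, 2, 7, 9 ]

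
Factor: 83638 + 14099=3^1*32579^1 = 97737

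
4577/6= 4577/6 = 762.83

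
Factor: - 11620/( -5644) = 5^1*7^1* 17^(  -  1) = 35/17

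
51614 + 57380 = 108994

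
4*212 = 848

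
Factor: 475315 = 5^1*95063^1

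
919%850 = 69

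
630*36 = 22680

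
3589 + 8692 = 12281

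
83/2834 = 83/2834=   0.03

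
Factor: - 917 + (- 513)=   -  2^1*5^1*11^1*13^1=-1430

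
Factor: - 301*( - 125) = 37625 = 5^3* 7^1*43^1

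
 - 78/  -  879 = 26/293=0.09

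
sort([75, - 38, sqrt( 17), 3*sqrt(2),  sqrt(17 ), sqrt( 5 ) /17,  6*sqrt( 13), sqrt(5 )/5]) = [-38, sqrt(5)/17,sqrt ( 5)/5, sqrt(17),  sqrt( 17) , 3*sqrt(2 ), 6*sqrt(13),75] 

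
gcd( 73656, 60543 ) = 279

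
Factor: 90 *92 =2^3*3^2*5^1*23^1 =8280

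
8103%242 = 117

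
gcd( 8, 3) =1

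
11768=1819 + 9949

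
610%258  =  94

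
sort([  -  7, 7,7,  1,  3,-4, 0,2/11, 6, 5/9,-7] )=[-7, - 7,-4,0,2/11, 5/9,  1, 3  ,  6,7, 7 ] 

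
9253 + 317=9570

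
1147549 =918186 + 229363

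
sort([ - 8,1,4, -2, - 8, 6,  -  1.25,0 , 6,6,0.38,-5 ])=[ - 8, - 8, - 5, - 2, - 1.25, 0,0.38,1 , 4,6, 6,6]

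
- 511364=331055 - 842419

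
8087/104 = 8087/104 = 77.76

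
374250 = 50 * 7485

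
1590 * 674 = 1071660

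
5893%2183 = 1527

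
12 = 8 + 4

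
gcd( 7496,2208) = 8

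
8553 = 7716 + 837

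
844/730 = 422/365 = 1.16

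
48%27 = 21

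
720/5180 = 36/259 = 0.14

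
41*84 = 3444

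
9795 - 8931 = 864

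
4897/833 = 5 + 732/833 = 5.88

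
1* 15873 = 15873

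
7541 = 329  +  7212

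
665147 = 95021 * 7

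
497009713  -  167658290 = 329351423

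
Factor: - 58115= - 5^1 * 59^1 * 197^1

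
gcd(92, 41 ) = 1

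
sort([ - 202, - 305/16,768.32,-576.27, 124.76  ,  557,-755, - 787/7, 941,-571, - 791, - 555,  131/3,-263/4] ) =[-791,-755, - 576.27, - 571, - 555, - 202,-787/7, -263/4,-305/16, 131/3,124.76,557 , 768.32, 941]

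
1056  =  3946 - 2890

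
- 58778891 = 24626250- 83405141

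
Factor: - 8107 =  -11^2  *67^1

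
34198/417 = 82 + 4/417 =82.01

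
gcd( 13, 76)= 1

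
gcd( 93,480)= 3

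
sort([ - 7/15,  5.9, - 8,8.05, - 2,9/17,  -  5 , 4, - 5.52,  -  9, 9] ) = [ - 9,  -  8, - 5.52 ,-5  , - 2, - 7/15,9/17,  4, 5.9,8.05,9] 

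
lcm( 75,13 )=975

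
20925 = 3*6975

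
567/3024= 3/16 = 0.19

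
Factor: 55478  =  2^1* 27739^1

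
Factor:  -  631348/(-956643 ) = 2^2*3^( - 1)*157837^1*318881^( - 1 ) 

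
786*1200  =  943200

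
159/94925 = 159/94925 = 0.00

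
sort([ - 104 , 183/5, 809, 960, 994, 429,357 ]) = [ - 104,  183/5, 357,429, 809, 960, 994 ]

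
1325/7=1325/7 = 189.29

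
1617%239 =183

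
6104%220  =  164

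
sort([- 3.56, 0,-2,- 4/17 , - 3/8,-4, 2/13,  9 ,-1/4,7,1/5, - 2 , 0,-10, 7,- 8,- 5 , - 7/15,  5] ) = [ - 10,-8, - 5,-4, - 3.56,-2,-2,  -  7/15 , - 3/8, - 1/4 , - 4/17, 0 , 0,2/13, 1/5,5, 7, 7,9 ] 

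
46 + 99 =145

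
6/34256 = 3/17128 = 0.00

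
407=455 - 48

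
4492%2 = 0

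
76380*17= 1298460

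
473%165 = 143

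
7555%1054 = 177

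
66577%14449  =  8781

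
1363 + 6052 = 7415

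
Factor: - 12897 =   -  3^2*1433^1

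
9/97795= 9/97795  =  0.00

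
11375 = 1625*7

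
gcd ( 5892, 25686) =6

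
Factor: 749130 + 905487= 1654617 =3^1*551539^1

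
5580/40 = 139 + 1/2 = 139.50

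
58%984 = 58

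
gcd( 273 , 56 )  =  7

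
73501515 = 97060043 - 23558528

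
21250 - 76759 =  - 55509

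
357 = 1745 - 1388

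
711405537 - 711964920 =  - 559383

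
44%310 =44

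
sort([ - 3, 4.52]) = [ - 3, 4.52]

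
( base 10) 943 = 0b1110101111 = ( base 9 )1257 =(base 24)1f7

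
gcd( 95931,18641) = 1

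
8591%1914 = 935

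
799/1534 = 799/1534 = 0.52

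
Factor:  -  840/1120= -2^ ( - 2 ) * 3^1  =  - 3/4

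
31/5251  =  31/5251 =0.01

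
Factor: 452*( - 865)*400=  - 156392000 = - 2^6 * 5^3*113^1 *173^1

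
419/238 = 1 + 181/238 = 1.76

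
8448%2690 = 378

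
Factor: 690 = 2^1*3^1*5^1  *23^1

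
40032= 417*96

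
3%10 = 3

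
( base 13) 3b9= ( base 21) 1a8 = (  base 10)659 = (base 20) 1cj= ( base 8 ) 1223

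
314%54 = 44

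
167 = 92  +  75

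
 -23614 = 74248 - 97862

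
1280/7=1280/7 = 182.86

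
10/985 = 2/197 = 0.01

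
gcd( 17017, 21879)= 2431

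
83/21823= 83/21823=0.00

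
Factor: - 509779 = -17^1*157^1*191^1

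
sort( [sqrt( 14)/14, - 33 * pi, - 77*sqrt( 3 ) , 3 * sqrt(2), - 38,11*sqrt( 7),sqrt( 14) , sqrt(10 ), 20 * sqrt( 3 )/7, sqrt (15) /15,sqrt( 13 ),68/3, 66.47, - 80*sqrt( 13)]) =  [ - 80*sqrt( 13 ), - 77 * sqrt( 3 ), - 33*pi,  -  38,sqrt ( 15) /15,sqrt( 14 )/14, sqrt( 10),sqrt(13),sqrt( 14) , 3*sqrt (2 ),20 *sqrt(3 ) /7,  68/3,11*sqrt( 7 ),66.47]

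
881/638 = 881/638= 1.38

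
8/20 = 2/5 = 0.40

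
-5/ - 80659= 5/80659 = 0.00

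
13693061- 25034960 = - 11341899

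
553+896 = 1449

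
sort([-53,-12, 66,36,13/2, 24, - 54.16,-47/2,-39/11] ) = [ - 54.16,-53, - 47/2,  -  12  , - 39/11,13/2,24, 36, 66 ]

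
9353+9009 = 18362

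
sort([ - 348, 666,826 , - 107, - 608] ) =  [ - 608, - 348 , - 107, 666, 826 ]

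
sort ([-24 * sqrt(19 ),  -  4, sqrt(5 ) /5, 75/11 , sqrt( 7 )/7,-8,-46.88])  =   [ - 24*sqrt(19 ), -46.88 , - 8,-4,sqrt( 7)/7,sqrt(5)/5,  75/11 ]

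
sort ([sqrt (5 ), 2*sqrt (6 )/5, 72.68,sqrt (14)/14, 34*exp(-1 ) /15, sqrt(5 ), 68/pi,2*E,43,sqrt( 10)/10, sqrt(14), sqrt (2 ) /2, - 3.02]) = [ - 3.02,sqrt(14 )/14, sqrt (10) /10,sqrt(2)/2, 34*exp( - 1 )/15, 2*sqrt(6)/5, sqrt(5),sqrt( 5), sqrt(14) , 2*E,  68/pi, 43, 72.68]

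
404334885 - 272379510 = 131955375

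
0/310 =0 = 0.00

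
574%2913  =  574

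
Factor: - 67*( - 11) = 11^1 * 67^1  =  737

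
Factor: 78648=2^3 * 3^1* 29^1*113^1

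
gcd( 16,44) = 4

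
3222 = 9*358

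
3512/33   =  106 + 14/33=106.42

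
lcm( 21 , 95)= 1995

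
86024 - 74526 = 11498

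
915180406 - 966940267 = - 51759861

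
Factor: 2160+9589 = 11749 = 31^1 * 379^1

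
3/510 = 1/170=0.01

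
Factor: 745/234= 2^( - 1 ) * 3^( - 2)*5^1 * 13^(-1)*149^1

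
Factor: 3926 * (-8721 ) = -34238646 = - 2^1*3^3 * 13^1*17^1*19^1*151^1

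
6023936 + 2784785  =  8808721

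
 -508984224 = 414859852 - 923844076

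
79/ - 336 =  - 79/336 = -  0.24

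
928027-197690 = 730337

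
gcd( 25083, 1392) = 3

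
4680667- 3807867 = 872800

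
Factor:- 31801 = -7^2*11^1*59^1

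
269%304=269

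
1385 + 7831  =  9216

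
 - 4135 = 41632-45767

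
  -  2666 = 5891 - 8557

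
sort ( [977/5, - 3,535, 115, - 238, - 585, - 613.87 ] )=[  -  613.87, -585, -238,  -  3,115,977/5,535]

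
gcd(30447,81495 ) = 9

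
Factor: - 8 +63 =55 = 5^1*11^1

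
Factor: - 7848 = - 2^3*3^2*109^1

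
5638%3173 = 2465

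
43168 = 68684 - 25516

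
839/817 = 839/817 = 1.03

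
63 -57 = 6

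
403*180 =72540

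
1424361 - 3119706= - 1695345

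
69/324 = 23/108 = 0.21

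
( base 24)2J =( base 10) 67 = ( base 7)124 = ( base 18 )3D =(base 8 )103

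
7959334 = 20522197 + -12562863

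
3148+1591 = 4739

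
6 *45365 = 272190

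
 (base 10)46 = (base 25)1L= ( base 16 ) 2e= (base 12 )3A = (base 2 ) 101110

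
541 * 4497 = 2432877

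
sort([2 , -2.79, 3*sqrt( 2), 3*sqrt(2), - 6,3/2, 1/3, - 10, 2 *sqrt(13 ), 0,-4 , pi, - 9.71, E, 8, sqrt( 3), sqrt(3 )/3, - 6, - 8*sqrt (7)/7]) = [ - 10,  -  9.71, - 6, - 6,-4, - 8*sqrt (7 ) /7, - 2.79,0,1/3,sqrt ( 3 ) /3, 3/2,sqrt(3), 2,  E,  pi, 3*sqrt(2 ), 3*sqrt (2 ),2 * sqrt( 13), 8]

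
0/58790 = 0 = 0.00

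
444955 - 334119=110836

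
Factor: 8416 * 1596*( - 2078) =  -  27911563008 =- 2^8*3^1*7^1 * 19^1*263^1*1039^1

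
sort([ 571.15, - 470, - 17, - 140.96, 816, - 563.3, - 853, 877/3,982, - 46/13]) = [ - 853, - 563.3, - 470, - 140.96, - 17, - 46/13,877/3, 571.15, 816, 982]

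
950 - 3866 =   -  2916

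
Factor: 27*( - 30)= - 810= -2^1*3^4*5^1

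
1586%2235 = 1586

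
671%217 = 20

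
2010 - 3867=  - 1857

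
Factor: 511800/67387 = 600/79 = 2^3*3^1 * 5^2*79^ ( - 1)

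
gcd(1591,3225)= 43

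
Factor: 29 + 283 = 2^3*3^1*13^1= 312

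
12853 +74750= 87603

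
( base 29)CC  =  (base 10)360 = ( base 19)II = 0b101101000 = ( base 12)260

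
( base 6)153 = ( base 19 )3c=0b1000101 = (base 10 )69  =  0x45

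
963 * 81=78003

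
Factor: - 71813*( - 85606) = 2^1*7^1*23^1*1861^1*10259^1 = 6147623678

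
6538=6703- 165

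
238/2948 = 119/1474 = 0.08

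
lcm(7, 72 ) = 504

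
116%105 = 11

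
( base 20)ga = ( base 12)236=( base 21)FF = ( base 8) 512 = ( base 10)330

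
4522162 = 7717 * 586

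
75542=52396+23146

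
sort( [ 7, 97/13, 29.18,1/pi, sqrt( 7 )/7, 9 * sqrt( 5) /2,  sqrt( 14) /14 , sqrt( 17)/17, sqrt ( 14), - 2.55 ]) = [- 2.55, sqrt( 17)/17,  sqrt( 14 )/14 , 1/pi , sqrt (7)/7 , sqrt(14), 7, 97/13,9*sqrt( 5 ) /2, 29.18 ] 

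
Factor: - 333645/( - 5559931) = 25665/427687 = 3^1*5^1*13^ (-1 ) * 29^1*59^1 * 167^( - 1)*197^( -1)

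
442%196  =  50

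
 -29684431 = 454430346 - 484114777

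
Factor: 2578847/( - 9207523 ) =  - 13^( - 1 )*17^ (-1 ) * 61^( - 1) * 683^( - 1)*2578847^1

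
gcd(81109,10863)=1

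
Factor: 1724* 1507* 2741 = 7121304388=2^2*11^1*137^1*431^1*2741^1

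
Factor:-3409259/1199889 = -3^ (-2)*7^1*97^1  *  5021^1*133321^( - 1) 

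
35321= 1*35321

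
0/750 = 0 = 0.00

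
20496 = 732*28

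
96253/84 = 96253/84 = 1145.87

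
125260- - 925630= 1050890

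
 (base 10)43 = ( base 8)53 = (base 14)31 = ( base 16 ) 2b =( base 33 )1A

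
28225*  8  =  225800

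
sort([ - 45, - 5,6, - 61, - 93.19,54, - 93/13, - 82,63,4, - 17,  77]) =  [ - 93.19, - 82, - 61,-45, - 17, - 93/13, - 5,4, 6,54,63,77] 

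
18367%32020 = 18367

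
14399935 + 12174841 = 26574776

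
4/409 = 4/409 = 0.01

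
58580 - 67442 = - 8862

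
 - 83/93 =  -  83/93 = -  0.89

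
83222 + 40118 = 123340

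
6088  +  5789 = 11877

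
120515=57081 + 63434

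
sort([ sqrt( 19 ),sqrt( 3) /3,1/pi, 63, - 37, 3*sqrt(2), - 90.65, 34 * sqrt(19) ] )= [ - 90.65, - 37, 1/pi, sqrt(3) /3 , 3* sqrt(2 ), sqrt( 19),63,34*sqrt ( 19) ]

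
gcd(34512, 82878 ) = 6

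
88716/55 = 1613 + 1/55 = 1613.02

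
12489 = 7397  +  5092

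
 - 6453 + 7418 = 965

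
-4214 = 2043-6257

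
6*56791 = 340746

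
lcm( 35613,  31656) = 284904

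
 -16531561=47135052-63666613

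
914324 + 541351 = 1455675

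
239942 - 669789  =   - 429847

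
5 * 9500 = 47500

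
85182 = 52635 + 32547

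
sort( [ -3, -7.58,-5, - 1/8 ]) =[  -  7.58,-5,  -  3, - 1/8]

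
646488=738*876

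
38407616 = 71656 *536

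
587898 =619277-31379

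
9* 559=5031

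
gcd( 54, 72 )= 18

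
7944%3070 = 1804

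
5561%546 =101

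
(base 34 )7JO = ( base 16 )223A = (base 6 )104322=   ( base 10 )8762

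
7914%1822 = 626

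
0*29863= 0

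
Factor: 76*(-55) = -2^2*5^1*11^1 * 19^1 = - 4180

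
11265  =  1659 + 9606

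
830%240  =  110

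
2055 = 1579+476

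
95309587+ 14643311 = 109952898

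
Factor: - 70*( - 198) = 2^2*3^2*5^1*7^1*11^1  =  13860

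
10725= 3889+6836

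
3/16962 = 1/5654 = 0.00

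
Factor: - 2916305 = -5^1*7^1 * 97^1*859^1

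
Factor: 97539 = 3^1 * 13^1*41^1*61^1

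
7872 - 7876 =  - 4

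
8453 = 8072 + 381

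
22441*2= 44882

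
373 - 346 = 27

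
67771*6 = 406626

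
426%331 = 95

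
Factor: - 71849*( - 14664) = 2^3*3^1*13^1*47^1*71849^1  =  1053593736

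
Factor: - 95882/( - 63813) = 2^1  *3^( - 1) *89^( - 1 )*191^1 * 239^( - 1)*251^1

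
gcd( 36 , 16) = 4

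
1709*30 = 51270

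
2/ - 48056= - 1 + 24027/24028 =- 0.00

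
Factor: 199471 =151^1*1321^1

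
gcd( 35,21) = 7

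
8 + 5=13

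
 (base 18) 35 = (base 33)1q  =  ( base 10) 59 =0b111011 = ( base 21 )2h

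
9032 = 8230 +802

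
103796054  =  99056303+4739751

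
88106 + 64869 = 152975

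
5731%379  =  46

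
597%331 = 266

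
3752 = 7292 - 3540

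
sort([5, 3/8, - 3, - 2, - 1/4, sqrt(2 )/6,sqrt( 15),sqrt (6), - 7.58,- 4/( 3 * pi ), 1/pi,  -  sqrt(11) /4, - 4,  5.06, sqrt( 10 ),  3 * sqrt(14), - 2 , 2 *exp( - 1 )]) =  [ - 7.58,- 4,-3,-2,-2,-sqrt( 11)/4, - 4/(3*pi), - 1/4 , sqrt(2 )/6, 1/pi, 3/8, 2*exp(-1),sqrt(6 ),  sqrt(10),  sqrt(15), 5, 5.06,  3*sqrt( 14 )]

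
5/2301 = 5/2301 = 0.00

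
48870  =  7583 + 41287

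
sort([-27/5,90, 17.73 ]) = [ - 27/5, 17.73, 90] 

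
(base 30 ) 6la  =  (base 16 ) 1798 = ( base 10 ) 6040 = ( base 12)35B4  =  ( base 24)ABG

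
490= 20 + 470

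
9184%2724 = 1012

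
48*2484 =119232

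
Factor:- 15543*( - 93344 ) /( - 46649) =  -2^5*3^2*11^1*157^1 * 2917^1*46649^(-1) = - 1450845792/46649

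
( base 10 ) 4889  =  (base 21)b1h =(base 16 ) 1319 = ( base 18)F1B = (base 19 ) da6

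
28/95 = 28/95 = 0.29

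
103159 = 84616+18543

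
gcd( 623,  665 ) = 7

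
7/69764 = 7/69764 = 0.00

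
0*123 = 0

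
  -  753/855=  - 1 + 34/285 = - 0.88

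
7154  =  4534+2620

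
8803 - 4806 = 3997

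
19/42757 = 19/42757 = 0.00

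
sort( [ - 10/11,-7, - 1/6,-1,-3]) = [-7,-3, - 1,  -  10/11, - 1/6 ]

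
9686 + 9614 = 19300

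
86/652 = 43/326 = 0.13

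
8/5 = 8/5 = 1.60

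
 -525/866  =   - 525/866 = -0.61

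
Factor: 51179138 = 2^1*3079^1 * 8311^1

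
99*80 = 7920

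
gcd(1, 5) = 1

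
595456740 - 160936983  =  434519757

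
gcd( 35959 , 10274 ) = 5137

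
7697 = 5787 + 1910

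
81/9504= 3/352 = 0.01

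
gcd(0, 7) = 7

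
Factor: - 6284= - 2^2 * 1571^1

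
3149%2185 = 964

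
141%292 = 141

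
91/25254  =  91/25254 = 0.00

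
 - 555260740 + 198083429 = - 357177311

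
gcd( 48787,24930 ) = 1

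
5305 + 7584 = 12889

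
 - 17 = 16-33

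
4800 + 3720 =8520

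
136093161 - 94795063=41298098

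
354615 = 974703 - 620088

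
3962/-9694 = -1 + 2866/4847 = - 0.41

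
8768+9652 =18420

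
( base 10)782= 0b1100001110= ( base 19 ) 233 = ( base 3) 1001222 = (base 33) nn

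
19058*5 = 95290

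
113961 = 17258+96703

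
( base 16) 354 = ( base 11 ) 705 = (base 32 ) QK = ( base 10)852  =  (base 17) 2G2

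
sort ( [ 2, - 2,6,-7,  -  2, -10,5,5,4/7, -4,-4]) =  [ - 10,- 7,  -  4, - 4,-2 ,- 2  ,  4/7,  2,5,5 , 6]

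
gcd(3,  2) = 1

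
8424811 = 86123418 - 77698607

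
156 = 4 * 39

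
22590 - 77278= - 54688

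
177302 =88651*2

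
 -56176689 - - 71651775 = 15475086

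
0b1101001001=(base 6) 3521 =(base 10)841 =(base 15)3B1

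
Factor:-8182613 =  - 2089^1*3917^1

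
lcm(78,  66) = 858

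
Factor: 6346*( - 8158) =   -  2^2*19^1*167^1*4079^1 = -51770668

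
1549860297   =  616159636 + 933700661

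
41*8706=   356946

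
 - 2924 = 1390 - 4314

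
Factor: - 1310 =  - 2^1*5^1*131^1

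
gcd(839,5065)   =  1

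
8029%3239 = 1551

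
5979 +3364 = 9343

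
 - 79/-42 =1 + 37/42 = 1.88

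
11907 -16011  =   - 4104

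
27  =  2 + 25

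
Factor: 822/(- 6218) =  - 411/3109  =  - 3^1*137^1 * 3109^( - 1)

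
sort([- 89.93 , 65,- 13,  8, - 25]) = [-89.93, - 25, - 13, 8 , 65]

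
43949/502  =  87 + 275/502=87.55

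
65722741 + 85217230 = 150939971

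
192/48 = 4 = 4.00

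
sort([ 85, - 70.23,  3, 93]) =[ - 70.23, 3,85,  93]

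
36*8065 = 290340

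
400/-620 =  - 1 + 11/31 = - 0.65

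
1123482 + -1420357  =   - 296875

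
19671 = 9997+9674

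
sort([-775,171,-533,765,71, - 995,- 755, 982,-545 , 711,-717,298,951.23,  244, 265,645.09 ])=[ - 995, - 775 ,  -  755,-717,-545, - 533, 71,171,244,265, 298,645.09, 711,765,951.23,982] 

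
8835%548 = 67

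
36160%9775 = 6835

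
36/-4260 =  - 3/355 = - 0.01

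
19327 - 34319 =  - 14992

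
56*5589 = 312984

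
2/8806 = 1/4403 = 0.00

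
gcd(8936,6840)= 8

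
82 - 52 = 30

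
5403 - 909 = 4494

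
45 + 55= 100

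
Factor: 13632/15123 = 2^6*71^( - 1) = 64/71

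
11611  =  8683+2928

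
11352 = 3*3784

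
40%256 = 40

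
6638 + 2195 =8833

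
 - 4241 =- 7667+3426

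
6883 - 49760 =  - 42877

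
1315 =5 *263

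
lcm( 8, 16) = 16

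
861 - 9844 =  -8983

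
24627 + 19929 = 44556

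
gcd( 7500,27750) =750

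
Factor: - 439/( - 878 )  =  2^( - 1)  =  1/2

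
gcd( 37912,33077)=1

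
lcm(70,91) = 910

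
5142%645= 627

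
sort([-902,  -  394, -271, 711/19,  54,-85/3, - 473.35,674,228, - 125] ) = [ - 902, - 473.35, - 394,- 271, - 125, - 85/3,711/19,54, 228, 674]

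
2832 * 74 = 209568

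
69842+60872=130714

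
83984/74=1134+ 34/37=1134.92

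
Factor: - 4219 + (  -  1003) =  - 2^1*7^1*373^1 = - 5222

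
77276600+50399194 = 127675794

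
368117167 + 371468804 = 739585971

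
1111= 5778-4667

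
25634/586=12817/293=43.74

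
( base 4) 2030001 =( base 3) 110021220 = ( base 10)8961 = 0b10001100000001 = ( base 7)35061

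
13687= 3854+9833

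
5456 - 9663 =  - 4207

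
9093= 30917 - 21824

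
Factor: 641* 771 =494211  =  3^1*257^1*641^1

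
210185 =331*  635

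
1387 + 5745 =7132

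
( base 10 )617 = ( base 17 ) 225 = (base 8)1151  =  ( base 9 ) 755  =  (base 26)nj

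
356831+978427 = 1335258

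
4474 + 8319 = 12793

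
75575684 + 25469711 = 101045395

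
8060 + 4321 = 12381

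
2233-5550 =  - 3317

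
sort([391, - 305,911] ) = [ - 305 , 391, 911 ]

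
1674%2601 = 1674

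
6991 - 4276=2715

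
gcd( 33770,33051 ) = 1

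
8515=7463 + 1052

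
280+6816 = 7096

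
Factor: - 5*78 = -390= - 2^1*3^1* 5^1*13^1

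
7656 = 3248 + 4408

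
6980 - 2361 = 4619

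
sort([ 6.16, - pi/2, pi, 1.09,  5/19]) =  [ - pi/2,5/19 , 1.09,pi,6.16]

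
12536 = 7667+4869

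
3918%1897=124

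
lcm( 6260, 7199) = 143980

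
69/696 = 23/232 = 0.10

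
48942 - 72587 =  - 23645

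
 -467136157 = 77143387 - 544279544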